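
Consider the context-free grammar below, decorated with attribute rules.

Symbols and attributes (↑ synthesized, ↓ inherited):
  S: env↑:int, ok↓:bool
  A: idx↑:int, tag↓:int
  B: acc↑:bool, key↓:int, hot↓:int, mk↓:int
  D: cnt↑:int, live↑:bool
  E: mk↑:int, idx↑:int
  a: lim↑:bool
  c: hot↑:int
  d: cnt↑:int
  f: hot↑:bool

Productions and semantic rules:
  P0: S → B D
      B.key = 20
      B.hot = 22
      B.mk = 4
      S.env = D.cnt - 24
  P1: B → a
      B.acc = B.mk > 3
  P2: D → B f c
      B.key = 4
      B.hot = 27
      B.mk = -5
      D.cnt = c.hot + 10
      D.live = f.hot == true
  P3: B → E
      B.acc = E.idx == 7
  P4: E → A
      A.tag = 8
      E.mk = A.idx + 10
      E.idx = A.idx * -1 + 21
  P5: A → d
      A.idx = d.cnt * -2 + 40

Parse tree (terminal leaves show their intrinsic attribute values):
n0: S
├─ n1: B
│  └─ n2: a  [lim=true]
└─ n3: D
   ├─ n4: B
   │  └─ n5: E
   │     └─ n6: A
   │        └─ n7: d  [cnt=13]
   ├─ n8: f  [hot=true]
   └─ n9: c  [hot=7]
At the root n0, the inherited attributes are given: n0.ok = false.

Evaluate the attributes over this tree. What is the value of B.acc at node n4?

1. n0.ok = false  [given at root]
2. n1.key = 20  [20]
3. n1.hot = 22  [22]
4. n1.mk = 4  [4]
5. n2.lim = true  [terminal]
6. n1.acc = true  [B.mk > 3]
7. n4.key = 4  [4]
8. n4.hot = 27  [27]
9. n4.mk = -5  [-5]
10. n6.tag = 8  [8]
11. n7.cnt = 13  [terminal]
12. n6.idx = 14  [d.cnt * -2 + 40]
13. n5.mk = 24  [A.idx + 10]
14. n5.idx = 7  [A.idx * -1 + 21]
15. n4.acc = true  [E.idx == 7]
16. n8.hot = true  [terminal]
17. n9.hot = 7  [terminal]
18. n3.cnt = 17  [c.hot + 10]
19. n3.live = true  [f.hot == true]
20. n0.env = -7  [D.cnt - 24]

true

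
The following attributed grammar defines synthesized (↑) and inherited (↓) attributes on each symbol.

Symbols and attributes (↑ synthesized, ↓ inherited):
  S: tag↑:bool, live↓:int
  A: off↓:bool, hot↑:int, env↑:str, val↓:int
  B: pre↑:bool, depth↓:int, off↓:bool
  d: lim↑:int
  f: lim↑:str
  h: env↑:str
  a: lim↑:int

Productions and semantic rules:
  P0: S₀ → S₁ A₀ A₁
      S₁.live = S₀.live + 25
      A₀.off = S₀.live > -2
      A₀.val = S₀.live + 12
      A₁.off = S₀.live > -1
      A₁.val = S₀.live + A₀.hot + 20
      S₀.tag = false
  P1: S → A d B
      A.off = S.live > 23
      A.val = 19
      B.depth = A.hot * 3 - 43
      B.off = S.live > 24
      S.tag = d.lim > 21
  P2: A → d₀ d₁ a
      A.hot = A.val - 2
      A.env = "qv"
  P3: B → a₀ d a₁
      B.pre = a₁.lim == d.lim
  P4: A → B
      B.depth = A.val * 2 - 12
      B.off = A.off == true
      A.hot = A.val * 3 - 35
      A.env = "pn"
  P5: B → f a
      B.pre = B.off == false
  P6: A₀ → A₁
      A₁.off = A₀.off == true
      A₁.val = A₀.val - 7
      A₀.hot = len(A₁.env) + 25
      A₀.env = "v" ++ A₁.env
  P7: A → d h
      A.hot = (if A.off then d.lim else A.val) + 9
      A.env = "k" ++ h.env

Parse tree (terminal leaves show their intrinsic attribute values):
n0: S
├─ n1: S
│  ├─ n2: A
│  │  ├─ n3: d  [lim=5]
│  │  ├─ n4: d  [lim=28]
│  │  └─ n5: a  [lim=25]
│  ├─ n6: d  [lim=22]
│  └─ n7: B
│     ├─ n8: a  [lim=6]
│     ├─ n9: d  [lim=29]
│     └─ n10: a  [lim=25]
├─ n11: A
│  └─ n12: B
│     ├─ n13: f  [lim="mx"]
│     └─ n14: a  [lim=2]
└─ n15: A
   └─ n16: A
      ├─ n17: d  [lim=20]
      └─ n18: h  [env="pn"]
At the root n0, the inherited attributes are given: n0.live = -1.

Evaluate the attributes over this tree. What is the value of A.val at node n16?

10

1. n0.live = -1  [given at root]
2. n1.live = 24  [S₀.live + 25]
3. n2.off = true  [S.live > 23]
4. n2.val = 19  [19]
5. n3.lim = 5  [terminal]
6. n4.lim = 28  [terminal]
7. n5.lim = 25  [terminal]
8. n2.hot = 17  [A.val - 2]
9. n2.env = "qv"  ["qv"]
10. n6.lim = 22  [terminal]
11. n7.depth = 8  [A.hot * 3 - 43]
12. n7.off = false  [S.live > 24]
13. n8.lim = 6  [terminal]
14. n9.lim = 29  [terminal]
15. n10.lim = 25  [terminal]
16. n7.pre = false  [a₁.lim == d.lim]
17. n1.tag = true  [d.lim > 21]
18. n11.off = true  [S₀.live > -2]
19. n11.val = 11  [S₀.live + 12]
20. n12.depth = 10  [A.val * 2 - 12]
21. n12.off = true  [A.off == true]
22. n13.lim = "mx"  [terminal]
23. n14.lim = 2  [terminal]
24. n12.pre = false  [B.off == false]
25. n11.hot = -2  [A.val * 3 - 35]
26. n11.env = "pn"  ["pn"]
27. n15.off = false  [S₀.live > -1]
28. n15.val = 17  [S₀.live + A₀.hot + 20]
29. n16.off = false  [A₀.off == true]
30. n16.val = 10  [A₀.val - 7]
31. n17.lim = 20  [terminal]
32. n18.env = "pn"  [terminal]
33. n16.hot = 19  [(if A.off then d.lim else A.val) + 9]
34. n16.env = "kpn"  ["k" ++ h.env]
35. n15.hot = 28  [len(A₁.env) + 25]
36. n15.env = "vkpn"  ["v" ++ A₁.env]
37. n0.tag = false  [false]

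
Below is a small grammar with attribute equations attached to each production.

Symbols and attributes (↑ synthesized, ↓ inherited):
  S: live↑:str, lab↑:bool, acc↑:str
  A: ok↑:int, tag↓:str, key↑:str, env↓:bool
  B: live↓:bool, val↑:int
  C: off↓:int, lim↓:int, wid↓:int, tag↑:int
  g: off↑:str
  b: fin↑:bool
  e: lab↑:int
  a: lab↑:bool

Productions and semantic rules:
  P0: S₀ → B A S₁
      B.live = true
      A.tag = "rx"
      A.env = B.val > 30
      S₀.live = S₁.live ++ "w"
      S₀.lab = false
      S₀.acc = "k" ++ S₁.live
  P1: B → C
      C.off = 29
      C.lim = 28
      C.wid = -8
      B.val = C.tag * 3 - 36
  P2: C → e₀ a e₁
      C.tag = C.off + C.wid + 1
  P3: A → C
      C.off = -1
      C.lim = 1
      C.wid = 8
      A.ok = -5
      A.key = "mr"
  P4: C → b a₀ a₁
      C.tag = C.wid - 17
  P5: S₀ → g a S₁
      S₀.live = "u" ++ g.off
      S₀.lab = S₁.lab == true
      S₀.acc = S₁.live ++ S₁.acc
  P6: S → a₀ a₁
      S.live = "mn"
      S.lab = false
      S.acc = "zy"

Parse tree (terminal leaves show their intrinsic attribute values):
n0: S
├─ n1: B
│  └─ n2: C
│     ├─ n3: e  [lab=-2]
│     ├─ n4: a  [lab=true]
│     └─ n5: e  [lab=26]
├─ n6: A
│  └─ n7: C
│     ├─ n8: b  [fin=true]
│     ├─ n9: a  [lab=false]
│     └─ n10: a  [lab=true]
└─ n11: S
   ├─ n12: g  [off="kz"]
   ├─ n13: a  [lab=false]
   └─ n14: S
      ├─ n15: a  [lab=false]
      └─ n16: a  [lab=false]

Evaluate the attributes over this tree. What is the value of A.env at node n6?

false

1. n1.live = true  [true]
2. n2.off = 29  [29]
3. n2.lim = 28  [28]
4. n2.wid = -8  [-8]
5. n3.lab = -2  [terminal]
6. n4.lab = true  [terminal]
7. n5.lab = 26  [terminal]
8. n2.tag = 22  [C.off + C.wid + 1]
9. n1.val = 30  [C.tag * 3 - 36]
10. n6.tag = "rx"  ["rx"]
11. n6.env = false  [B.val > 30]
12. n7.off = -1  [-1]
13. n7.lim = 1  [1]
14. n7.wid = 8  [8]
15. n8.fin = true  [terminal]
16. n9.lab = false  [terminal]
17. n10.lab = true  [terminal]
18. n7.tag = -9  [C.wid - 17]
19. n6.ok = -5  [-5]
20. n6.key = "mr"  ["mr"]
21. n12.off = "kz"  [terminal]
22. n13.lab = false  [terminal]
23. n15.lab = false  [terminal]
24. n16.lab = false  [terminal]
25. n14.live = "mn"  ["mn"]
26. n14.lab = false  [false]
27. n14.acc = "zy"  ["zy"]
28. n11.live = "ukz"  ["u" ++ g.off]
29. n11.lab = false  [S₁.lab == true]
30. n11.acc = "mnzy"  [S₁.live ++ S₁.acc]
31. n0.live = "ukzw"  [S₁.live ++ "w"]
32. n0.lab = false  [false]
33. n0.acc = "kukz"  ["k" ++ S₁.live]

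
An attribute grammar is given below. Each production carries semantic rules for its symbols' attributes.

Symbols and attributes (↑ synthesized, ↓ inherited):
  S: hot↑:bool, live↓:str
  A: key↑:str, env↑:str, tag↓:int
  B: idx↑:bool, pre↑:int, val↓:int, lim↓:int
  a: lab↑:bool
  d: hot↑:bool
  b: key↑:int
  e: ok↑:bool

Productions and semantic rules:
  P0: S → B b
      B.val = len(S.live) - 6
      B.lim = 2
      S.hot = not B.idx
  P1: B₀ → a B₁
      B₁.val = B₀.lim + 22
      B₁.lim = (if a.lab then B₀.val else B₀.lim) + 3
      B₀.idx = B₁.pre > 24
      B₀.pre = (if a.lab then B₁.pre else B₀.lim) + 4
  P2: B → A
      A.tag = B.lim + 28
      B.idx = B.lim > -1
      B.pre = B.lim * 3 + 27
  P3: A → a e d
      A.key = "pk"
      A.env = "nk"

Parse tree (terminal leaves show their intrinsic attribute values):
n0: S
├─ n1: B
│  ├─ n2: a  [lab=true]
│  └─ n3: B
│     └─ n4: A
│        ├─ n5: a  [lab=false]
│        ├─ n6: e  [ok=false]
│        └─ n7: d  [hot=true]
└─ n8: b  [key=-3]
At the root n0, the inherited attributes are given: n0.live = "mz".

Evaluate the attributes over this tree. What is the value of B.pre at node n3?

1. n0.live = "mz"  [given at root]
2. n1.val = -4  [len(S.live) - 6]
3. n1.lim = 2  [2]
4. n2.lab = true  [terminal]
5. n3.val = 24  [B₀.lim + 22]
6. n3.lim = -1  [(if a.lab then B₀.val else B₀.lim) + 3]
7. n4.tag = 27  [B.lim + 28]
8. n5.lab = false  [terminal]
9. n6.ok = false  [terminal]
10. n7.hot = true  [terminal]
11. n4.key = "pk"  ["pk"]
12. n4.env = "nk"  ["nk"]
13. n3.idx = false  [B.lim > -1]
14. n3.pre = 24  [B.lim * 3 + 27]
15. n1.idx = false  [B₁.pre > 24]
16. n1.pre = 28  [(if a.lab then B₁.pre else B₀.lim) + 4]
17. n8.key = -3  [terminal]
18. n0.hot = true  [not B.idx]

24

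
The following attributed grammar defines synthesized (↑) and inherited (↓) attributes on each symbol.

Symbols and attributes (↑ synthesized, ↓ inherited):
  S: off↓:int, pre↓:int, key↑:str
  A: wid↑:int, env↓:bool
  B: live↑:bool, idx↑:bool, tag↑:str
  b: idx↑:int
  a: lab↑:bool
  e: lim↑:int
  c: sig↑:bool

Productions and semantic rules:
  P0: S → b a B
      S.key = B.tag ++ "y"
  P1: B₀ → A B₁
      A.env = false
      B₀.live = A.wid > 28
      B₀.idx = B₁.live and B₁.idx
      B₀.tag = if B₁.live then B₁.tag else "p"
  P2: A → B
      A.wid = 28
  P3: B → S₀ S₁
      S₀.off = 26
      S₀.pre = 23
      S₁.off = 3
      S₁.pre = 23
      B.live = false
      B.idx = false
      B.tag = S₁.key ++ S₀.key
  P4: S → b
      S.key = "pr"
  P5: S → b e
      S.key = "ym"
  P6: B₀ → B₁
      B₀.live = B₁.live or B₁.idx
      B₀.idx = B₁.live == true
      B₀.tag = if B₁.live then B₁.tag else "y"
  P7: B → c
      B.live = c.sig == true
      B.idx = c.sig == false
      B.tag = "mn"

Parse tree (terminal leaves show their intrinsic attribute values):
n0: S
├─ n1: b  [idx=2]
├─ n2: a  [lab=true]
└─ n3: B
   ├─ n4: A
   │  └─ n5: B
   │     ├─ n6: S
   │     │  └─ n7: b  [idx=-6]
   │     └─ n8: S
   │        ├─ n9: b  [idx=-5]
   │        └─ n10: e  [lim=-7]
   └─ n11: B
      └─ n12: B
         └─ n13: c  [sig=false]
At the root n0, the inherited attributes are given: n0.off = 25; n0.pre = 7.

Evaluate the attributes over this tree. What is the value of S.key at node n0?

1. n0.off = 25  [given at root]
2. n0.pre = 7  [given at root]
3. n1.idx = 2  [terminal]
4. n2.lab = true  [terminal]
5. n4.env = false  [false]
6. n6.off = 26  [26]
7. n6.pre = 23  [23]
8. n7.idx = -6  [terminal]
9. n6.key = "pr"  ["pr"]
10. n8.off = 3  [3]
11. n8.pre = 23  [23]
12. n9.idx = -5  [terminal]
13. n10.lim = -7  [terminal]
14. n8.key = "ym"  ["ym"]
15. n5.live = false  [false]
16. n5.idx = false  [false]
17. n5.tag = "ympr"  [S₁.key ++ S₀.key]
18. n4.wid = 28  [28]
19. n13.sig = false  [terminal]
20. n12.live = false  [c.sig == true]
21. n12.idx = true  [c.sig == false]
22. n12.tag = "mn"  ["mn"]
23. n11.live = true  [B₁.live or B₁.idx]
24. n11.idx = false  [B₁.live == true]
25. n11.tag = "y"  [if B₁.live then B₁.tag else "y"]
26. n3.live = false  [A.wid > 28]
27. n3.idx = false  [B₁.live and B₁.idx]
28. n3.tag = "y"  [if B₁.live then B₁.tag else "p"]
29. n0.key = "yy"  [B.tag ++ "y"]

"yy"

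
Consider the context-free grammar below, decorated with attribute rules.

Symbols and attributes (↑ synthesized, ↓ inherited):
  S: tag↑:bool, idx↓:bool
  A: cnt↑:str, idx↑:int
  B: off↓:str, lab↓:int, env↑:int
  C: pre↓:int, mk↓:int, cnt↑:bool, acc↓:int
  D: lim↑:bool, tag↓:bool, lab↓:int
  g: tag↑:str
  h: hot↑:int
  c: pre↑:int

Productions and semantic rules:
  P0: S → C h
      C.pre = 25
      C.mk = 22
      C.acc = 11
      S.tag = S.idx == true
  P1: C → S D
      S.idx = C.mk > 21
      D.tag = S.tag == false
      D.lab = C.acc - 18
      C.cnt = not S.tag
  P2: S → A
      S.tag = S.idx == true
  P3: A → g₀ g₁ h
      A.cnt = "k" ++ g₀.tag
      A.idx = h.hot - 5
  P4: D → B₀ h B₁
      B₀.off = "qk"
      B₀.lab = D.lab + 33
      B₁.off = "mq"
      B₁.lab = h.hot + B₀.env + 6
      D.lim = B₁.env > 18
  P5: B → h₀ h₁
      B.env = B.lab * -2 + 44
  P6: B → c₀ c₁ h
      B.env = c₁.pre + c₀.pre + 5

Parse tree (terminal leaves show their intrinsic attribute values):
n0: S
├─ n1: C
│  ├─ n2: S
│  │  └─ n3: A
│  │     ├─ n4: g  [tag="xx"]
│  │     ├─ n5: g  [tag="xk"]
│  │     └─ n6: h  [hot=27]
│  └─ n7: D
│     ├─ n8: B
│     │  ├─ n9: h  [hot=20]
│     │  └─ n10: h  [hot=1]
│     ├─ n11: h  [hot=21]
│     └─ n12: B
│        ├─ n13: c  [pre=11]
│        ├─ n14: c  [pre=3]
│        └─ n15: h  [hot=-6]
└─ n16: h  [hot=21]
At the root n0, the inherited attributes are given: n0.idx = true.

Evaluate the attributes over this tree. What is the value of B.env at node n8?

-8

1. n0.idx = true  [given at root]
2. n1.pre = 25  [25]
3. n1.mk = 22  [22]
4. n1.acc = 11  [11]
5. n2.idx = true  [C.mk > 21]
6. n4.tag = "xx"  [terminal]
7. n5.tag = "xk"  [terminal]
8. n6.hot = 27  [terminal]
9. n3.cnt = "kxx"  ["k" ++ g₀.tag]
10. n3.idx = 22  [h.hot - 5]
11. n2.tag = true  [S.idx == true]
12. n7.tag = false  [S.tag == false]
13. n7.lab = -7  [C.acc - 18]
14. n8.off = "qk"  ["qk"]
15. n8.lab = 26  [D.lab + 33]
16. n9.hot = 20  [terminal]
17. n10.hot = 1  [terminal]
18. n8.env = -8  [B.lab * -2 + 44]
19. n11.hot = 21  [terminal]
20. n12.off = "mq"  ["mq"]
21. n12.lab = 19  [h.hot + B₀.env + 6]
22. n13.pre = 11  [terminal]
23. n14.pre = 3  [terminal]
24. n15.hot = -6  [terminal]
25. n12.env = 19  [c₁.pre + c₀.pre + 5]
26. n7.lim = true  [B₁.env > 18]
27. n1.cnt = false  [not S.tag]
28. n16.hot = 21  [terminal]
29. n0.tag = true  [S.idx == true]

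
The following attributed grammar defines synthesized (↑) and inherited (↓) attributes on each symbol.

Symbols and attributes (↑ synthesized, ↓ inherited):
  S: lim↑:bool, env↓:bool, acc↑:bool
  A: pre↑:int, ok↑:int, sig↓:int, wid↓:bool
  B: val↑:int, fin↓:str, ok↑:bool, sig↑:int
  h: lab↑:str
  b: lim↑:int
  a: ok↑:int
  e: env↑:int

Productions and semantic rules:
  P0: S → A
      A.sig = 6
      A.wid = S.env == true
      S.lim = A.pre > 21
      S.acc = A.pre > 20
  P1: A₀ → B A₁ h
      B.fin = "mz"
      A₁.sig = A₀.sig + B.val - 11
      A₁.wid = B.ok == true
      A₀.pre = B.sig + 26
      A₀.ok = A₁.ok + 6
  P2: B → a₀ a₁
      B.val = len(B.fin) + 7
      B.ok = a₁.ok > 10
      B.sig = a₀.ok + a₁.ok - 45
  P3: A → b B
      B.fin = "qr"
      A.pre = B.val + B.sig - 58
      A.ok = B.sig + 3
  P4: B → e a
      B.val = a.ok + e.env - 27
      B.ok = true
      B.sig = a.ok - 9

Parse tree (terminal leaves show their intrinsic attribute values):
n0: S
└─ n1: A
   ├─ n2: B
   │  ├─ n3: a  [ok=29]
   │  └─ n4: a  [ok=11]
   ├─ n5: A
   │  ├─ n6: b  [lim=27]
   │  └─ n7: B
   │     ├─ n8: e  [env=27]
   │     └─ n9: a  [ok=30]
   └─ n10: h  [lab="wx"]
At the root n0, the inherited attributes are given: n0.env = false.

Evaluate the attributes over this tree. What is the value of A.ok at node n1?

30

1. n0.env = false  [given at root]
2. n1.sig = 6  [6]
3. n1.wid = false  [S.env == true]
4. n2.fin = "mz"  ["mz"]
5. n3.ok = 29  [terminal]
6. n4.ok = 11  [terminal]
7. n2.val = 9  [len(B.fin) + 7]
8. n2.ok = true  [a₁.ok > 10]
9. n2.sig = -5  [a₀.ok + a₁.ok - 45]
10. n5.sig = 4  [A₀.sig + B.val - 11]
11. n5.wid = true  [B.ok == true]
12. n6.lim = 27  [terminal]
13. n7.fin = "qr"  ["qr"]
14. n8.env = 27  [terminal]
15. n9.ok = 30  [terminal]
16. n7.val = 30  [a.ok + e.env - 27]
17. n7.ok = true  [true]
18. n7.sig = 21  [a.ok - 9]
19. n5.pre = -7  [B.val + B.sig - 58]
20. n5.ok = 24  [B.sig + 3]
21. n10.lab = "wx"  [terminal]
22. n1.pre = 21  [B.sig + 26]
23. n1.ok = 30  [A₁.ok + 6]
24. n0.lim = false  [A.pre > 21]
25. n0.acc = true  [A.pre > 20]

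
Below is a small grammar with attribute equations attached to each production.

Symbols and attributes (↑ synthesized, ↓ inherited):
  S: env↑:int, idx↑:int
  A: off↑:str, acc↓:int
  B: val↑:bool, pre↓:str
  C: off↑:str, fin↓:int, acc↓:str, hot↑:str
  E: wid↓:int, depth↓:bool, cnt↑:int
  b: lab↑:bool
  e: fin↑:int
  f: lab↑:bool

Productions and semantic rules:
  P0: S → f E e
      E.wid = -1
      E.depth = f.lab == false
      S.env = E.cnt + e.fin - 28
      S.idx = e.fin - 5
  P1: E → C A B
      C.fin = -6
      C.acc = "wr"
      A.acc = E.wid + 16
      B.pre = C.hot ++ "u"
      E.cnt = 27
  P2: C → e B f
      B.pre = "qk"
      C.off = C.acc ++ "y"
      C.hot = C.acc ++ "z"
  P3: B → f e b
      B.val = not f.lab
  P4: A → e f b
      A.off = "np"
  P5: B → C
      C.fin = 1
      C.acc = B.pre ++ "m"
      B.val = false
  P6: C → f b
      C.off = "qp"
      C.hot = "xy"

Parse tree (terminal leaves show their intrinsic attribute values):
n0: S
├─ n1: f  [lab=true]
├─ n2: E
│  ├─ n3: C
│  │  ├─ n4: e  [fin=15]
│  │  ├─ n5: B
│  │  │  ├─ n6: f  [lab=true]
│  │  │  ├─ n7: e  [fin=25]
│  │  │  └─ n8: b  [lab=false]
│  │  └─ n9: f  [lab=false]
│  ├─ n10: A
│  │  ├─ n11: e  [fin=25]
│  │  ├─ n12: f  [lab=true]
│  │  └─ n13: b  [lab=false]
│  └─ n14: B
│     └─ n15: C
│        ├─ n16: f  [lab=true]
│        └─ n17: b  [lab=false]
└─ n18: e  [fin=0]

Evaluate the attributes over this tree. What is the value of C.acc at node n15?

1. n1.lab = true  [terminal]
2. n2.wid = -1  [-1]
3. n2.depth = false  [f.lab == false]
4. n3.fin = -6  [-6]
5. n3.acc = "wr"  ["wr"]
6. n4.fin = 15  [terminal]
7. n5.pre = "qk"  ["qk"]
8. n6.lab = true  [terminal]
9. n7.fin = 25  [terminal]
10. n8.lab = false  [terminal]
11. n5.val = false  [not f.lab]
12. n9.lab = false  [terminal]
13. n3.off = "wry"  [C.acc ++ "y"]
14. n3.hot = "wrz"  [C.acc ++ "z"]
15. n10.acc = 15  [E.wid + 16]
16. n11.fin = 25  [terminal]
17. n12.lab = true  [terminal]
18. n13.lab = false  [terminal]
19. n10.off = "np"  ["np"]
20. n14.pre = "wrzu"  [C.hot ++ "u"]
21. n15.fin = 1  [1]
22. n15.acc = "wrzum"  [B.pre ++ "m"]
23. n16.lab = true  [terminal]
24. n17.lab = false  [terminal]
25. n15.off = "qp"  ["qp"]
26. n15.hot = "xy"  ["xy"]
27. n14.val = false  [false]
28. n2.cnt = 27  [27]
29. n18.fin = 0  [terminal]
30. n0.env = -1  [E.cnt + e.fin - 28]
31. n0.idx = -5  [e.fin - 5]

"wrzum"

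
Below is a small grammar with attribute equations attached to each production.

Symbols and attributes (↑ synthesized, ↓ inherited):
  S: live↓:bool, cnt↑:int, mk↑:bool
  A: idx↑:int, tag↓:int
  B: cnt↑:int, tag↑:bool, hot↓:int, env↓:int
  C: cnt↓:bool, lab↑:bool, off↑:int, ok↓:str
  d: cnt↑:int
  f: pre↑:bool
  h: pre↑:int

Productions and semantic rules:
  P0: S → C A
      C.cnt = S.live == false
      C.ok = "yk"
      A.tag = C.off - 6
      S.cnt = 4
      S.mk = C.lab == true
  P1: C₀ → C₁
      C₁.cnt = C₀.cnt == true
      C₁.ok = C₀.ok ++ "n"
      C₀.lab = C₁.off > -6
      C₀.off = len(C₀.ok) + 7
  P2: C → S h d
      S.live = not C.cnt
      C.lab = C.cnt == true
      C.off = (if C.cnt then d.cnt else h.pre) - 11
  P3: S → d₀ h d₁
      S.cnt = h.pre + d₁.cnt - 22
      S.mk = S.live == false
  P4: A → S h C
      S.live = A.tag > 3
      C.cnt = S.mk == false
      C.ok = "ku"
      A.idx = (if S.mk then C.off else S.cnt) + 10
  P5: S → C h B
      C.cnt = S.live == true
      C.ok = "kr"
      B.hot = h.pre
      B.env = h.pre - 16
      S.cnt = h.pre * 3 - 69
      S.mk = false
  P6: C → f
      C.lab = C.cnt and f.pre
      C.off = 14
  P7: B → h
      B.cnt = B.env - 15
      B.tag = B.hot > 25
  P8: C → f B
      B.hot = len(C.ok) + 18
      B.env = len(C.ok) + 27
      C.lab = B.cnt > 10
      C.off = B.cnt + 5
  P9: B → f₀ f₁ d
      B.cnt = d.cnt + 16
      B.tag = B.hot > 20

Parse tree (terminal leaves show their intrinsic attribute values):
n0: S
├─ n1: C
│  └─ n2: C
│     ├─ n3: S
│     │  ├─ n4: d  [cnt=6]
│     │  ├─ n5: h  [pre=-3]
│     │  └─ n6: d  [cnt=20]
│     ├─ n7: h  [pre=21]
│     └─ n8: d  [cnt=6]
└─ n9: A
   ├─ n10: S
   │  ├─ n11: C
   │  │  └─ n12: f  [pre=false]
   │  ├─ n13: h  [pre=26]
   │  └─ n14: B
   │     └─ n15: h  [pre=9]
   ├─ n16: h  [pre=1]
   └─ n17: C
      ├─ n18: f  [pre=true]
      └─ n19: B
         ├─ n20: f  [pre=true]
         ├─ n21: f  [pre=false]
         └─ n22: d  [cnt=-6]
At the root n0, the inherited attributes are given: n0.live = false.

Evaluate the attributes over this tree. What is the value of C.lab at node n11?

false

1. n0.live = false  [given at root]
2. n1.cnt = true  [S.live == false]
3. n1.ok = "yk"  ["yk"]
4. n2.cnt = true  [C₀.cnt == true]
5. n2.ok = "ykn"  [C₀.ok ++ "n"]
6. n3.live = false  [not C.cnt]
7. n4.cnt = 6  [terminal]
8. n5.pre = -3  [terminal]
9. n6.cnt = 20  [terminal]
10. n3.cnt = -5  [h.pre + d₁.cnt - 22]
11. n3.mk = true  [S.live == false]
12. n7.pre = 21  [terminal]
13. n8.cnt = 6  [terminal]
14. n2.lab = true  [C.cnt == true]
15. n2.off = -5  [(if C.cnt then d.cnt else h.pre) - 11]
16. n1.lab = true  [C₁.off > -6]
17. n1.off = 9  [len(C₀.ok) + 7]
18. n9.tag = 3  [C.off - 6]
19. n10.live = false  [A.tag > 3]
20. n11.cnt = false  [S.live == true]
21. n11.ok = "kr"  ["kr"]
22. n12.pre = false  [terminal]
23. n11.lab = false  [C.cnt and f.pre]
24. n11.off = 14  [14]
25. n13.pre = 26  [terminal]
26. n14.hot = 26  [h.pre]
27. n14.env = 10  [h.pre - 16]
28. n15.pre = 9  [terminal]
29. n14.cnt = -5  [B.env - 15]
30. n14.tag = true  [B.hot > 25]
31. n10.cnt = 9  [h.pre * 3 - 69]
32. n10.mk = false  [false]
33. n16.pre = 1  [terminal]
34. n17.cnt = true  [S.mk == false]
35. n17.ok = "ku"  ["ku"]
36. n18.pre = true  [terminal]
37. n19.hot = 20  [len(C.ok) + 18]
38. n19.env = 29  [len(C.ok) + 27]
39. n20.pre = true  [terminal]
40. n21.pre = false  [terminal]
41. n22.cnt = -6  [terminal]
42. n19.cnt = 10  [d.cnt + 16]
43. n19.tag = false  [B.hot > 20]
44. n17.lab = false  [B.cnt > 10]
45. n17.off = 15  [B.cnt + 5]
46. n9.idx = 19  [(if S.mk then C.off else S.cnt) + 10]
47. n0.cnt = 4  [4]
48. n0.mk = true  [C.lab == true]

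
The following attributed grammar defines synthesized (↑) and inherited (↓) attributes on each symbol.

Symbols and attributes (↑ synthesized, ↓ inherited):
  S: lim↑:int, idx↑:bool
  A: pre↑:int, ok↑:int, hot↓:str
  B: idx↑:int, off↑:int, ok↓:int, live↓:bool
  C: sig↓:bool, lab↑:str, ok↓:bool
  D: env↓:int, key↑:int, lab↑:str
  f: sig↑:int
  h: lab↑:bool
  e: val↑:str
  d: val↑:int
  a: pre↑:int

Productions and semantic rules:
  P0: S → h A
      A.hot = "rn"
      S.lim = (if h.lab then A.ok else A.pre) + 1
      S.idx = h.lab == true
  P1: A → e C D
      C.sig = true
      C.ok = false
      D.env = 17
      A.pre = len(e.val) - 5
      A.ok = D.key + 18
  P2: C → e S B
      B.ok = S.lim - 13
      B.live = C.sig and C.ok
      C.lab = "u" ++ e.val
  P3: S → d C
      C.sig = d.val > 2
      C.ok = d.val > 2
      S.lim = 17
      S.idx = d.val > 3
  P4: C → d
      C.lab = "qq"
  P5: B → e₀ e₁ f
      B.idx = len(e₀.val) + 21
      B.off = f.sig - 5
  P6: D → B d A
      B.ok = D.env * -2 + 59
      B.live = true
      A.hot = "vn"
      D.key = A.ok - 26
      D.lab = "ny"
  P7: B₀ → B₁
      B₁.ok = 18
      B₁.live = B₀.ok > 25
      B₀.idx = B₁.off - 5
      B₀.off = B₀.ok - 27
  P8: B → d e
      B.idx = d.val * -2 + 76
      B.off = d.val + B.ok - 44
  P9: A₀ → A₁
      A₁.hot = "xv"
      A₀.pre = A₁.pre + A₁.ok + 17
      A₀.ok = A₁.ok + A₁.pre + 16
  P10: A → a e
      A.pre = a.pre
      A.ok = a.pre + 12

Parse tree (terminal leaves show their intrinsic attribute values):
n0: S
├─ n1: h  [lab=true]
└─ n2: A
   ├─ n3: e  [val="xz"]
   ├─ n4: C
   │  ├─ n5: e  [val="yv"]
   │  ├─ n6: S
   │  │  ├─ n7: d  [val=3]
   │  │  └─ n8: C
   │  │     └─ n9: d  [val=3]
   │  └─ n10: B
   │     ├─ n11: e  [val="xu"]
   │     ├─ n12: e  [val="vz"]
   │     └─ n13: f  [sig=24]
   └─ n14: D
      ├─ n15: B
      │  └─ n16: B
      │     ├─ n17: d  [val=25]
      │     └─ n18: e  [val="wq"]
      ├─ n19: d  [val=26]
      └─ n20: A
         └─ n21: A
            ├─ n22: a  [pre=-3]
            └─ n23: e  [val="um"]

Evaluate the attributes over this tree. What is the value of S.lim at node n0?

1. n1.lab = true  [terminal]
2. n2.hot = "rn"  ["rn"]
3. n3.val = "xz"  [terminal]
4. n4.sig = true  [true]
5. n4.ok = false  [false]
6. n5.val = "yv"  [terminal]
7. n7.val = 3  [terminal]
8. n8.sig = true  [d.val > 2]
9. n8.ok = true  [d.val > 2]
10. n9.val = 3  [terminal]
11. n8.lab = "qq"  ["qq"]
12. n6.lim = 17  [17]
13. n6.idx = false  [d.val > 3]
14. n10.ok = 4  [S.lim - 13]
15. n10.live = false  [C.sig and C.ok]
16. n11.val = "xu"  [terminal]
17. n12.val = "vz"  [terminal]
18. n13.sig = 24  [terminal]
19. n10.idx = 23  [len(e₀.val) + 21]
20. n10.off = 19  [f.sig - 5]
21. n4.lab = "uyv"  ["u" ++ e.val]
22. n14.env = 17  [17]
23. n15.ok = 25  [D.env * -2 + 59]
24. n15.live = true  [true]
25. n16.ok = 18  [18]
26. n16.live = false  [B₀.ok > 25]
27. n17.val = 25  [terminal]
28. n18.val = "wq"  [terminal]
29. n16.idx = 26  [d.val * -2 + 76]
30. n16.off = -1  [d.val + B.ok - 44]
31. n15.idx = -6  [B₁.off - 5]
32. n15.off = -2  [B₀.ok - 27]
33. n19.val = 26  [terminal]
34. n20.hot = "vn"  ["vn"]
35. n21.hot = "xv"  ["xv"]
36. n22.pre = -3  [terminal]
37. n23.val = "um"  [terminal]
38. n21.pre = -3  [a.pre]
39. n21.ok = 9  [a.pre + 12]
40. n20.pre = 23  [A₁.pre + A₁.ok + 17]
41. n20.ok = 22  [A₁.ok + A₁.pre + 16]
42. n14.key = -4  [A.ok - 26]
43. n14.lab = "ny"  ["ny"]
44. n2.pre = -3  [len(e.val) - 5]
45. n2.ok = 14  [D.key + 18]
46. n0.lim = 15  [(if h.lab then A.ok else A.pre) + 1]
47. n0.idx = true  [h.lab == true]

15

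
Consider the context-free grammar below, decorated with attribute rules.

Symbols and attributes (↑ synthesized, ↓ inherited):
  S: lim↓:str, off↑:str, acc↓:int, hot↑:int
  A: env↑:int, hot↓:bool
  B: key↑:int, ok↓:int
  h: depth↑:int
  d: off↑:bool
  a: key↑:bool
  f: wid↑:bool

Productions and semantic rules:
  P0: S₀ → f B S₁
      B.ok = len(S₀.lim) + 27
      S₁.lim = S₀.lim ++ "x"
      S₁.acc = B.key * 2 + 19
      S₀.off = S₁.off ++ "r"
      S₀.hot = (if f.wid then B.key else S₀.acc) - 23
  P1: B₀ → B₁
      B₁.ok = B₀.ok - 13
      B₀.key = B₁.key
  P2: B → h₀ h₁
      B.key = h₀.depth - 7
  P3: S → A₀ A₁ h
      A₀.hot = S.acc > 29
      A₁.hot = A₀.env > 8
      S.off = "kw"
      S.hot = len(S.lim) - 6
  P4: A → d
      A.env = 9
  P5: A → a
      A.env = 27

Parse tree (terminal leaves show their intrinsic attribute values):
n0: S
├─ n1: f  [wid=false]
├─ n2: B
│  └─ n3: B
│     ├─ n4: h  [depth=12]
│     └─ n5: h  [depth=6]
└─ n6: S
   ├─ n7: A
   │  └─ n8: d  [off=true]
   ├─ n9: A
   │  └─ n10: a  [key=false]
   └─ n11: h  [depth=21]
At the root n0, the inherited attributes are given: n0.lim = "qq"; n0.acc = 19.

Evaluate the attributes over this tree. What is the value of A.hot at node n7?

1. n0.lim = "qq"  [given at root]
2. n0.acc = 19  [given at root]
3. n1.wid = false  [terminal]
4. n2.ok = 29  [len(S₀.lim) + 27]
5. n3.ok = 16  [B₀.ok - 13]
6. n4.depth = 12  [terminal]
7. n5.depth = 6  [terminal]
8. n3.key = 5  [h₀.depth - 7]
9. n2.key = 5  [B₁.key]
10. n6.lim = "qqx"  [S₀.lim ++ "x"]
11. n6.acc = 29  [B.key * 2 + 19]
12. n7.hot = false  [S.acc > 29]
13. n8.off = true  [terminal]
14. n7.env = 9  [9]
15. n9.hot = true  [A₀.env > 8]
16. n10.key = false  [terminal]
17. n9.env = 27  [27]
18. n11.depth = 21  [terminal]
19. n6.off = "kw"  ["kw"]
20. n6.hot = -3  [len(S.lim) - 6]
21. n0.off = "kwr"  [S₁.off ++ "r"]
22. n0.hot = -4  [(if f.wid then B.key else S₀.acc) - 23]

false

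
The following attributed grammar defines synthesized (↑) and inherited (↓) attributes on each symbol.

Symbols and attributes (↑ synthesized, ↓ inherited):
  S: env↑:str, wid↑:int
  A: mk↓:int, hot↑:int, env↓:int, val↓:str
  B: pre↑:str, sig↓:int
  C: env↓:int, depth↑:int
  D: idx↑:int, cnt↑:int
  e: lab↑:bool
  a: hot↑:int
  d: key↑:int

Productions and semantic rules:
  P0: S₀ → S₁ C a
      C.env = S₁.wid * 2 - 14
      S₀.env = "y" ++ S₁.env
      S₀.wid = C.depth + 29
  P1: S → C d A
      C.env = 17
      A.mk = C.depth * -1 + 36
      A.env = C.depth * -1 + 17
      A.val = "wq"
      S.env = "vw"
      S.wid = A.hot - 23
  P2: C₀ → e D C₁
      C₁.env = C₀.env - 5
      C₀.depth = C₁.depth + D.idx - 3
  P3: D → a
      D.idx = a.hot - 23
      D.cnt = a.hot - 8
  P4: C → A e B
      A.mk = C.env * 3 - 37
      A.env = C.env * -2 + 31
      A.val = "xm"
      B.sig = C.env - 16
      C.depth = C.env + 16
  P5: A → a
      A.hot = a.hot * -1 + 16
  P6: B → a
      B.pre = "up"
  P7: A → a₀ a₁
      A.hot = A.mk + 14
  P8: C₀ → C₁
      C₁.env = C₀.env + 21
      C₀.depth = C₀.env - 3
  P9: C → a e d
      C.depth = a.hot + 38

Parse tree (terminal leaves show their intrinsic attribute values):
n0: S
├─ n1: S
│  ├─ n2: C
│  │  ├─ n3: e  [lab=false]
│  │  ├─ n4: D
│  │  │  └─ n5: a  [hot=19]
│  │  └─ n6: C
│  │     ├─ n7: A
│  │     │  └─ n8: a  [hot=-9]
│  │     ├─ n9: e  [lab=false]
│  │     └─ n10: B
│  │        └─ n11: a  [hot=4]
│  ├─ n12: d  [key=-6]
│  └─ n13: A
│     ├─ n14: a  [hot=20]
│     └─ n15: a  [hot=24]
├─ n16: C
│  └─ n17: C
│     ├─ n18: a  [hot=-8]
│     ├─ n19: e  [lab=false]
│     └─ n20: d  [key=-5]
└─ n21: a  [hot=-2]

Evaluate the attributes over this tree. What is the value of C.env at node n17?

19

1. n2.env = 17  [17]
2. n3.lab = false  [terminal]
3. n5.hot = 19  [terminal]
4. n4.idx = -4  [a.hot - 23]
5. n4.cnt = 11  [a.hot - 8]
6. n6.env = 12  [C₀.env - 5]
7. n7.mk = -1  [C.env * 3 - 37]
8. n7.env = 7  [C.env * -2 + 31]
9. n7.val = "xm"  ["xm"]
10. n8.hot = -9  [terminal]
11. n7.hot = 25  [a.hot * -1 + 16]
12. n9.lab = false  [terminal]
13. n10.sig = -4  [C.env - 16]
14. n11.hot = 4  [terminal]
15. n10.pre = "up"  ["up"]
16. n6.depth = 28  [C.env + 16]
17. n2.depth = 21  [C₁.depth + D.idx - 3]
18. n12.key = -6  [terminal]
19. n13.mk = 15  [C.depth * -1 + 36]
20. n13.env = -4  [C.depth * -1 + 17]
21. n13.val = "wq"  ["wq"]
22. n14.hot = 20  [terminal]
23. n15.hot = 24  [terminal]
24. n13.hot = 29  [A.mk + 14]
25. n1.env = "vw"  ["vw"]
26. n1.wid = 6  [A.hot - 23]
27. n16.env = -2  [S₁.wid * 2 - 14]
28. n17.env = 19  [C₀.env + 21]
29. n18.hot = -8  [terminal]
30. n19.lab = false  [terminal]
31. n20.key = -5  [terminal]
32. n17.depth = 30  [a.hot + 38]
33. n16.depth = -5  [C₀.env - 3]
34. n21.hot = -2  [terminal]
35. n0.env = "yvw"  ["y" ++ S₁.env]
36. n0.wid = 24  [C.depth + 29]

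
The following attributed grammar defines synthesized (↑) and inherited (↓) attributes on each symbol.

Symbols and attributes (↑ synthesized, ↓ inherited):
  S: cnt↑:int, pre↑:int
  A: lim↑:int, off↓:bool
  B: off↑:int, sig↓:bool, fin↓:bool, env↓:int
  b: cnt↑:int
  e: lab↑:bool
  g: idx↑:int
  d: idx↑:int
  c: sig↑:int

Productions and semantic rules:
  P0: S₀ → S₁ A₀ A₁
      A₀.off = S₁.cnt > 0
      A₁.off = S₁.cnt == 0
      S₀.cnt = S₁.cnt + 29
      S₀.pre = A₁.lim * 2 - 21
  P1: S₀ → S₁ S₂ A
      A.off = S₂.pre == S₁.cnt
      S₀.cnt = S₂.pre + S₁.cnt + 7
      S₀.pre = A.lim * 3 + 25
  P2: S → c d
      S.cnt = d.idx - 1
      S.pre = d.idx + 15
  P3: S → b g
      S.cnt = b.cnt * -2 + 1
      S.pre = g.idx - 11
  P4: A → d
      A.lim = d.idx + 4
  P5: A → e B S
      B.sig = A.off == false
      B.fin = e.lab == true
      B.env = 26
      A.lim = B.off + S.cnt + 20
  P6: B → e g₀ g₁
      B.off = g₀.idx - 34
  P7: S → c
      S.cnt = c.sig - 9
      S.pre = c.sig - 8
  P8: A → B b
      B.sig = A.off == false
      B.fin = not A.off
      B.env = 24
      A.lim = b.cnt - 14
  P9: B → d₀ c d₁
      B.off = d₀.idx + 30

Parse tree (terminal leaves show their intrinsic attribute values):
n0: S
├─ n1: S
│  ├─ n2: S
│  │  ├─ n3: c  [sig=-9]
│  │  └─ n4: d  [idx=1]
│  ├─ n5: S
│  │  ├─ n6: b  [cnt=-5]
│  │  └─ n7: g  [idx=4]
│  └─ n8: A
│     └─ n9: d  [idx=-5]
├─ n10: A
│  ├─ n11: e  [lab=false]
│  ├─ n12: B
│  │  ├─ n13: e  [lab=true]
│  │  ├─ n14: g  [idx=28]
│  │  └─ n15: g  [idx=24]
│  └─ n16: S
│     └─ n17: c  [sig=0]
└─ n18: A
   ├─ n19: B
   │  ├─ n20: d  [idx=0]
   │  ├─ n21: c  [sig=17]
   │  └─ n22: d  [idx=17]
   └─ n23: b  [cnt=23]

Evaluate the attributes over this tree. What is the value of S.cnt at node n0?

1. n3.sig = -9  [terminal]
2. n4.idx = 1  [terminal]
3. n2.cnt = 0  [d.idx - 1]
4. n2.pre = 16  [d.idx + 15]
5. n6.cnt = -5  [terminal]
6. n7.idx = 4  [terminal]
7. n5.cnt = 11  [b.cnt * -2 + 1]
8. n5.pre = -7  [g.idx - 11]
9. n8.off = false  [S₂.pre == S₁.cnt]
10. n9.idx = -5  [terminal]
11. n8.lim = -1  [d.idx + 4]
12. n1.cnt = 0  [S₂.pre + S₁.cnt + 7]
13. n1.pre = 22  [A.lim * 3 + 25]
14. n10.off = false  [S₁.cnt > 0]
15. n11.lab = false  [terminal]
16. n12.sig = true  [A.off == false]
17. n12.fin = false  [e.lab == true]
18. n12.env = 26  [26]
19. n13.lab = true  [terminal]
20. n14.idx = 28  [terminal]
21. n15.idx = 24  [terminal]
22. n12.off = -6  [g₀.idx - 34]
23. n17.sig = 0  [terminal]
24. n16.cnt = -9  [c.sig - 9]
25. n16.pre = -8  [c.sig - 8]
26. n10.lim = 5  [B.off + S.cnt + 20]
27. n18.off = true  [S₁.cnt == 0]
28. n19.sig = false  [A.off == false]
29. n19.fin = false  [not A.off]
30. n19.env = 24  [24]
31. n20.idx = 0  [terminal]
32. n21.sig = 17  [terminal]
33. n22.idx = 17  [terminal]
34. n19.off = 30  [d₀.idx + 30]
35. n23.cnt = 23  [terminal]
36. n18.lim = 9  [b.cnt - 14]
37. n0.cnt = 29  [S₁.cnt + 29]
38. n0.pre = -3  [A₁.lim * 2 - 21]

29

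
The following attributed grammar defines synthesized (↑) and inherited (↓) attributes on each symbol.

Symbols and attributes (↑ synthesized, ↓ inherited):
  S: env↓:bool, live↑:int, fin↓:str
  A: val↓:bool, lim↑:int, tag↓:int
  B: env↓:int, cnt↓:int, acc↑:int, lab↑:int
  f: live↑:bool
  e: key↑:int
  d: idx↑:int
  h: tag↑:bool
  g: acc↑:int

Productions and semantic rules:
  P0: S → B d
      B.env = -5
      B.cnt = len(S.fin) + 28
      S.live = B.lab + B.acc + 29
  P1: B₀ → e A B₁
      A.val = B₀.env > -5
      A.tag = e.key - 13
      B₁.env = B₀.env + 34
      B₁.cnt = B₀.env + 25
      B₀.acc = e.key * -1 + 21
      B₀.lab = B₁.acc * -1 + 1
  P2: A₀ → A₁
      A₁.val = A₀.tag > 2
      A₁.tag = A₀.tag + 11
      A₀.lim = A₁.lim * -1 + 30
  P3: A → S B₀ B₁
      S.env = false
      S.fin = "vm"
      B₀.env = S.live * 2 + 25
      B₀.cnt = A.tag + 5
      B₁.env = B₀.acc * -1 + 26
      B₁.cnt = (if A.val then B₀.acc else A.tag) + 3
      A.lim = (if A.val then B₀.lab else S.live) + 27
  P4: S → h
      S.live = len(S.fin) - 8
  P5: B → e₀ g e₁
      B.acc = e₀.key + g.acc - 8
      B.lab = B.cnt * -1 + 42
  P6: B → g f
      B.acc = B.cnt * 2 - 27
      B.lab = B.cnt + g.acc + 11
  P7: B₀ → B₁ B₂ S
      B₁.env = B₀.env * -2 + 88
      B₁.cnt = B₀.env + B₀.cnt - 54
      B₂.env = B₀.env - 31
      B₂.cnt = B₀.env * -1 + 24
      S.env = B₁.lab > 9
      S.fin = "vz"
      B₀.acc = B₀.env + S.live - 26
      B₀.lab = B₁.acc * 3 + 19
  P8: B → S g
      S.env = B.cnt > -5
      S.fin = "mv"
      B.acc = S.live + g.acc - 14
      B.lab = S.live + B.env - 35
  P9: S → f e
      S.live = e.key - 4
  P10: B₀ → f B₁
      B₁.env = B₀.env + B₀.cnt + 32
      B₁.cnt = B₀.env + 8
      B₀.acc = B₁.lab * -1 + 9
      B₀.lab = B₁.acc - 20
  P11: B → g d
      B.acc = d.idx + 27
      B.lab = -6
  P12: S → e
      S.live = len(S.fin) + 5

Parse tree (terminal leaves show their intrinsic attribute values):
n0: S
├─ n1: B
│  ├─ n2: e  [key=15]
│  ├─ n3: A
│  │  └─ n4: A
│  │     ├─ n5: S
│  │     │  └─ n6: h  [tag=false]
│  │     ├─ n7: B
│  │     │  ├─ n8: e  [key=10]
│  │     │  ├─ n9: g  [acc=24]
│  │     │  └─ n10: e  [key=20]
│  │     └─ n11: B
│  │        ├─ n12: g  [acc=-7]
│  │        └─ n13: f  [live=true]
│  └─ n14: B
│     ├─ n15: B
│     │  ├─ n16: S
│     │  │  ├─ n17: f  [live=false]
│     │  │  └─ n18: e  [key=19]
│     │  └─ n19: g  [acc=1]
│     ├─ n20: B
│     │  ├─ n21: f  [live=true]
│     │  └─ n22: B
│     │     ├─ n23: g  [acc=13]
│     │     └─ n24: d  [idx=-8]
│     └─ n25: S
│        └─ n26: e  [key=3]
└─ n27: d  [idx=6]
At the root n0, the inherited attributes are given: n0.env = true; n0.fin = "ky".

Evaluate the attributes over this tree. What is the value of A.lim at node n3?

1. n0.env = true  [given at root]
2. n0.fin = "ky"  [given at root]
3. n1.env = -5  [-5]
4. n1.cnt = 30  [len(S.fin) + 28]
5. n2.key = 15  [terminal]
6. n3.val = false  [B₀.env > -5]
7. n3.tag = 2  [e.key - 13]
8. n4.val = false  [A₀.tag > 2]
9. n4.tag = 13  [A₀.tag + 11]
10. n5.env = false  [false]
11. n5.fin = "vm"  ["vm"]
12. n6.tag = false  [terminal]
13. n5.live = -6  [len(S.fin) - 8]
14. n7.env = 13  [S.live * 2 + 25]
15. n7.cnt = 18  [A.tag + 5]
16. n8.key = 10  [terminal]
17. n9.acc = 24  [terminal]
18. n10.key = 20  [terminal]
19. n7.acc = 26  [e₀.key + g.acc - 8]
20. n7.lab = 24  [B.cnt * -1 + 42]
21. n11.env = 0  [B₀.acc * -1 + 26]
22. n11.cnt = 16  [(if A.val then B₀.acc else A.tag) + 3]
23. n12.acc = -7  [terminal]
24. n13.live = true  [terminal]
25. n11.acc = 5  [B.cnt * 2 - 27]
26. n11.lab = 20  [B.cnt + g.acc + 11]
27. n4.lim = 21  [(if A.val then B₀.lab else S.live) + 27]
28. n3.lim = 9  [A₁.lim * -1 + 30]
29. n14.env = 29  [B₀.env + 34]
30. n14.cnt = 20  [B₀.env + 25]
31. n15.env = 30  [B₀.env * -2 + 88]
32. n15.cnt = -5  [B₀.env + B₀.cnt - 54]
33. n16.env = false  [B.cnt > -5]
34. n16.fin = "mv"  ["mv"]
35. n17.live = false  [terminal]
36. n18.key = 19  [terminal]
37. n16.live = 15  [e.key - 4]
38. n19.acc = 1  [terminal]
39. n15.acc = 2  [S.live + g.acc - 14]
40. n15.lab = 10  [S.live + B.env - 35]
41. n20.env = -2  [B₀.env - 31]
42. n20.cnt = -5  [B₀.env * -1 + 24]
43. n21.live = true  [terminal]
44. n22.env = 25  [B₀.env + B₀.cnt + 32]
45. n22.cnt = 6  [B₀.env + 8]
46. n23.acc = 13  [terminal]
47. n24.idx = -8  [terminal]
48. n22.acc = 19  [d.idx + 27]
49. n22.lab = -6  [-6]
50. n20.acc = 15  [B₁.lab * -1 + 9]
51. n20.lab = -1  [B₁.acc - 20]
52. n25.env = true  [B₁.lab > 9]
53. n25.fin = "vz"  ["vz"]
54. n26.key = 3  [terminal]
55. n25.live = 7  [len(S.fin) + 5]
56. n14.acc = 10  [B₀.env + S.live - 26]
57. n14.lab = 25  [B₁.acc * 3 + 19]
58. n1.acc = 6  [e.key * -1 + 21]
59. n1.lab = -9  [B₁.acc * -1 + 1]
60. n27.idx = 6  [terminal]
61. n0.live = 26  [B.lab + B.acc + 29]

9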